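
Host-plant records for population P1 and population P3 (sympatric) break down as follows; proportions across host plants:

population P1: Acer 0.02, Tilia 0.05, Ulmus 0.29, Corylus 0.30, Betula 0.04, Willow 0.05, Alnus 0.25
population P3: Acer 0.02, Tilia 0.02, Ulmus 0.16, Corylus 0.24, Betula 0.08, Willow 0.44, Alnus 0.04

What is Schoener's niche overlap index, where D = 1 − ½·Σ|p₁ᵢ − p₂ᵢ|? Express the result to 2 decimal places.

Σ|p₁ᵢ − p₂ᵢ| = 0.00 + 0.03 + 0.13 + 0.06 + 0.04 + 0.39 + 0.21 = 0.86
D = 1 − ½ × 0.86 = 1 − 0.430 = 0.5700

0.57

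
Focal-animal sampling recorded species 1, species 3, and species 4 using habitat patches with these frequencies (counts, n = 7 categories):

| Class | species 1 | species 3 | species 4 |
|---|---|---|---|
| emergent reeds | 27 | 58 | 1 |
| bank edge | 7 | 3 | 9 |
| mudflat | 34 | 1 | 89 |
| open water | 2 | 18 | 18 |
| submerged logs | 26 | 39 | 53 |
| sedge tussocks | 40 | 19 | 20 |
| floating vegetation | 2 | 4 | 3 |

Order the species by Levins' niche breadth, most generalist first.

species 1 > species 3 > species 4

Proportions for species 1 (n=138): 27/138=0.1957, 7/138=0.0507, 34/138=0.2464, 2/138=0.0145, 26/138=0.1884, 40/138=0.2899, 2/138=0.0145
Proportions for species 3 (n=142): 58/142=0.4085, 3/142=0.0211, 1/142=0.0070, 18/142=0.1268, 39/142=0.2746, 19/142=0.1338, 4/142=0.0282
Proportions for species 4 (n=193): 1/193=0.0052, 9/193=0.0466, 89/193=0.4611, 18/193=0.0933, 53/193=0.2746, 20/193=0.1036, 3/193=0.0155
Σp_1ᵢ² = 0.1957² + 0.0507² + 0.2464² + 0.0145² + 0.1884² + 0.2899² + 0.0145² = 0.038298 + 0.002570 + 0.060713 + 0.000210 + 0.035495 + 0.084042 + 0.000210 = 0.221538
B_1 = 1 / 0.221538 = 4.5139
Σp_3ᵢ² = 0.4085² + 0.0211² + 0.0070² + 0.1268² + 0.2746² + 0.1338² + 0.0282² = 0.166872 + 0.000445 + 0.000049 + 0.016078 + 0.075405 + 0.017902 + 0.000795 = 0.277546
B_3 = 1 / 0.277546 = 3.6030
Σp_4ᵢ² = 0.0052² + 0.0466² + 0.4611² + 0.0933² + 0.2746² + 0.1036² + 0.0155² = 0.000027 + 0.002172 + 0.212613 + 0.008705 + 0.075405 + 0.010733 + 0.000240 = 0.309895
B_4 = 1 / 0.309895 = 3.2269
Ranking by B (broadest → narrowest): species 1 (4.51) > species 3 (3.60) > species 4 (3.23)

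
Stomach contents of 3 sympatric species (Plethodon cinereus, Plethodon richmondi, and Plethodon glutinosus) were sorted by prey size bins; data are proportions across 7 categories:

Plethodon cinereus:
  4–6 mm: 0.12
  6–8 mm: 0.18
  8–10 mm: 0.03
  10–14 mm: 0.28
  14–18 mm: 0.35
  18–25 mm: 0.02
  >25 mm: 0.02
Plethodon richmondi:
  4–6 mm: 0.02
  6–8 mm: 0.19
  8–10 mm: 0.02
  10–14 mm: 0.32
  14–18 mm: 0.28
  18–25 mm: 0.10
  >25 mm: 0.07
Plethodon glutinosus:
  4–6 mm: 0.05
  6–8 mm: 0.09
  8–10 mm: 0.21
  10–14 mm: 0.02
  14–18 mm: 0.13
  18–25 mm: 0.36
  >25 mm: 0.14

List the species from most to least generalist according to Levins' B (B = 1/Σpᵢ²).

Σp_cineᵢ² = 0.12² + 0.18² + 0.03² + 0.28² + 0.35² + 0.02² + 0.02² = 0.0144 + 0.0324 + 0.0009 + 0.0784 + 0.1225 + 0.0004 + 0.0004 = 0.2494
B_cine = 1 / 0.2494 = 4.0096
Σp_richᵢ² = 0.02² + 0.19² + 0.02² + 0.32² + 0.28² + 0.10² + 0.07² = 0.0004 + 0.0361 + 0.0004 + 0.1024 + 0.0784 + 0.0100 + 0.0049 = 0.2326
B_rich = 1 / 0.2326 = 4.2992
Σp_glutᵢ² = 0.05² + 0.09² + 0.21² + 0.02² + 0.13² + 0.36² + 0.14² = 0.0025 + 0.0081 + 0.0441 + 0.0004 + 0.0169 + 0.1296 + 0.0196 = 0.2212
B_glut = 1 / 0.2212 = 4.5208
Ranking by B (broadest → narrowest): Plethodon glutinosus (4.52) > Plethodon richmondi (4.30) > Plethodon cinereus (4.01)

Plethodon glutinosus > Plethodon richmondi > Plethodon cinereus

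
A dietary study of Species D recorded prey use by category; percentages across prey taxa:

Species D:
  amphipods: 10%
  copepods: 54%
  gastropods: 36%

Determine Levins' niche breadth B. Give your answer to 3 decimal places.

2.319

Convert percentages to proportions (divide by 100).
Σpᵢ² = 0.10² + 0.54² + 0.36² = 0.0100 + 0.2916 + 0.1296 = 0.4312
B = 1 / 0.4312 = 2.31911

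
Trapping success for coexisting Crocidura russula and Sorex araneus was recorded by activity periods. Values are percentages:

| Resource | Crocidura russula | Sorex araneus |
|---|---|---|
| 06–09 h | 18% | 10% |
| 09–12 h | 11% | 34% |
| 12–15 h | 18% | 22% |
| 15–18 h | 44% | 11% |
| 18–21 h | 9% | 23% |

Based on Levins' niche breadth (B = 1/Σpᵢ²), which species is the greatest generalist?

Sorex araneus

Convert percentages to proportions (divide by 100).
Σp_russᵢ² = 0.18² + 0.11² + 0.18² + 0.44² + 0.09² = 0.0324 + 0.0121 + 0.0324 + 0.1936 + 0.0081 = 0.2786
B_russ = 1 / 0.2786 = 3.5894
Σp_aranᵢ² = 0.10² + 0.34² + 0.22² + 0.11² + 0.23² = 0.0100 + 0.1156 + 0.0484 + 0.0121 + 0.0529 = 0.2390
B_aran = 1 / 0.2390 = 4.1841
Highest B → broadest niche (most generalist): Sorex araneus (B = 4.18).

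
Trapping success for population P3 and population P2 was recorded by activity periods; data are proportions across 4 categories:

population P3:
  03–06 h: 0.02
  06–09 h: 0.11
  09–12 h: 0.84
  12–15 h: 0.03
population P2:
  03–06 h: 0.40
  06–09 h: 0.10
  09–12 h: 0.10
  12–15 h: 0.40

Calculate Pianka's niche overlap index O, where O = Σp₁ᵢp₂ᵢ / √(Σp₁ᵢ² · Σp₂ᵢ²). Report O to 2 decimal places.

0.23

Σ p₁ᵢp₂ᵢ = 0.0080 + 0.0110 + 0.0840 + 0.0120 = 0.1150
Σp_1ᵢ² = 0.02² + 0.11² + 0.84² + 0.03² = 0.0004 + 0.0121 + 0.7056 + 0.0009 = 0.7190
Σp_2ᵢ² = 0.40² + 0.10² + 0.10² + 0.40² = 0.1600 + 0.0100 + 0.0100 + 0.1600 = 0.3400
O = 0.1150 / √(0.7190 × 0.3400) = 0.1150 / 0.49443 = 0.2326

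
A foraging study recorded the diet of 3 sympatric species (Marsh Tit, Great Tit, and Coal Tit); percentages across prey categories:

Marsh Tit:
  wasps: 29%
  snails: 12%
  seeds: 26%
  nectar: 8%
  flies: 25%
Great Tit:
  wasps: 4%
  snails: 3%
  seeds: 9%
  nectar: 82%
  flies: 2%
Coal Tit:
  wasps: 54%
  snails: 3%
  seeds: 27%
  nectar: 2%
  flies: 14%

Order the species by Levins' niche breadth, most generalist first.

Marsh Tit > Coal Tit > Great Tit

Convert percentages to proportions (divide by 100).
Σp_Marsᵢ² = 0.29² + 0.12² + 0.26² + 0.08² + 0.25² = 0.0841 + 0.0144 + 0.0676 + 0.0064 + 0.0625 = 0.2350
B_Mars = 1 / 0.2350 = 4.2553
Σp_Greaᵢ² = 0.04² + 0.03² + 0.09² + 0.82² + 0.02² = 0.0016 + 0.0009 + 0.0081 + 0.6724 + 0.0004 = 0.6834
B_Grea = 1 / 0.6834 = 1.4633
Σp_Coalᵢ² = 0.54² + 0.03² + 0.27² + 0.02² + 0.14² = 0.2916 + 0.0009 + 0.0729 + 0.0004 + 0.0196 = 0.3854
B_Coal = 1 / 0.3854 = 2.5947
Ranking by B (broadest → narrowest): Marsh Tit (4.26) > Coal Tit (2.59) > Great Tit (1.46)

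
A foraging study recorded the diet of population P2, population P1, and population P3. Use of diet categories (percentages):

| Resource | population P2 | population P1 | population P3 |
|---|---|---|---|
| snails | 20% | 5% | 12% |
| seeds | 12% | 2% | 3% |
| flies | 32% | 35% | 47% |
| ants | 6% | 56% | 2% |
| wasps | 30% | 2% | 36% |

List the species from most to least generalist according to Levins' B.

population P2 > population P3 > population P1

Convert percentages to proportions (divide by 100).
Σp_P2ᵢ² = 0.20² + 0.12² + 0.32² + 0.06² + 0.30² = 0.0400 + 0.0144 + 0.1024 + 0.0036 + 0.0900 = 0.2504
B_P2 = 1 / 0.2504 = 3.9936
Σp_P1ᵢ² = 0.05² + 0.02² + 0.35² + 0.56² + 0.02² = 0.0025 + 0.0004 + 0.1225 + 0.3136 + 0.0004 = 0.4394
B_P1 = 1 / 0.4394 = 2.2758
Σp_P3ᵢ² = 0.12² + 0.03² + 0.47² + 0.02² + 0.36² = 0.0144 + 0.0009 + 0.2209 + 0.0004 + 0.1296 = 0.3662
B_P3 = 1 / 0.3662 = 2.7307
Ranking by B (broadest → narrowest): population P2 (3.99) > population P3 (2.73) > population P1 (2.28)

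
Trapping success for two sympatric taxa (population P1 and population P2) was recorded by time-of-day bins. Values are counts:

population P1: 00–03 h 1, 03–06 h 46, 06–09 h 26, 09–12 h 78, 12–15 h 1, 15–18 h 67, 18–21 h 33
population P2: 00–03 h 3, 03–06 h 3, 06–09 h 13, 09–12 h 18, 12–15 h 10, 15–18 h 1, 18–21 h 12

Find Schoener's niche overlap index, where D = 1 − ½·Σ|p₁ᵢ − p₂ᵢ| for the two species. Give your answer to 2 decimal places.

0.61

Proportions for population P1 (n=252): 1/252=0.0040, 46/252=0.1825, 26/252=0.1032, 78/252=0.3095, 1/252=0.0040, 67/252=0.2659, 33/252=0.1310
Proportions for population P2 (n=60): 3/60=0.0500, 3/60=0.0500, 13/60=0.2167, 18/60=0.3000, 10/60=0.1667, 1/60=0.0167, 12/60=0.2000
Σ|p₁ᵢ − p₂ᵢ| = 0.0460 + 0.1325 + 0.1135 + 0.0095 + 0.1627 + 0.2492 + 0.0690 = 0.7824
D = 1 − ½ × 0.7824 = 1 − 0.39120 = 0.60880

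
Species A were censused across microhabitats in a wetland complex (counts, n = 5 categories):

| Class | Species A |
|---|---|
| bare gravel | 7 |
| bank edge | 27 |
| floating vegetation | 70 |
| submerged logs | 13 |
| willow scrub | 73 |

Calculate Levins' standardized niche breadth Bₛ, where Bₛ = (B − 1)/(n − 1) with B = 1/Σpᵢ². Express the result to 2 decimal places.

Proportions for Species A (n=190): 7/190=0.0368, 27/190=0.1421, 70/190=0.3684, 13/190=0.0684, 73/190=0.3842
Σpᵢ² = 0.0368² + 0.1421² + 0.3684² + 0.0684² + 0.3842² = 0.001354 + 0.020192 + 0.135719 + 0.004679 + 0.147610 = 0.309554
B = 1 / 0.309554 = 3.2305
Bₛ = (B − 1)/(n − 1) = (3.2305 − 1)/(5 − 1) = 2.2305/4 = 0.5576

0.56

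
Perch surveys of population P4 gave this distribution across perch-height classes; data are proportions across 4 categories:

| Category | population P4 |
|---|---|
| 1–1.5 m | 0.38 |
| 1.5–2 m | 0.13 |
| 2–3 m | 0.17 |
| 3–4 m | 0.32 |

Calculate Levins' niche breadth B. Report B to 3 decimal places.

3.418

Σpᵢ² = 0.38² + 0.13² + 0.17² + 0.32² = 0.1444 + 0.0169 + 0.0289 + 0.1024 = 0.2926
B = 1 / 0.2926 = 3.41763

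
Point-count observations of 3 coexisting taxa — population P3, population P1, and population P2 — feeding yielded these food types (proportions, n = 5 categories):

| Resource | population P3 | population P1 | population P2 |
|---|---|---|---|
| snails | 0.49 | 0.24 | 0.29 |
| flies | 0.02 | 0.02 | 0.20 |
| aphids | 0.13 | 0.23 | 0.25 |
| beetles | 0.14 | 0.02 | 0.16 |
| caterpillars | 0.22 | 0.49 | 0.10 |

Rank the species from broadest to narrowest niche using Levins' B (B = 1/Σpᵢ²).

population P2 > population P3 > population P1

Σp_P3ᵢ² = 0.49² + 0.02² + 0.13² + 0.14² + 0.22² = 0.2401 + 0.0004 + 0.0169 + 0.0196 + 0.0484 = 0.3254
B_P3 = 1 / 0.3254 = 3.0731
Σp_P1ᵢ² = 0.24² + 0.02² + 0.23² + 0.02² + 0.49² = 0.0576 + 0.0004 + 0.0529 + 0.0004 + 0.2401 = 0.3514
B_P1 = 1 / 0.3514 = 2.8458
Σp_P2ᵢ² = 0.29² + 0.20² + 0.25² + 0.16² + 0.10² = 0.0841 + 0.0400 + 0.0625 + 0.0256 + 0.0100 = 0.2222
B_P2 = 1 / 0.2222 = 4.5005
Ranking by B (broadest → narrowest): population P2 (4.50) > population P3 (3.07) > population P1 (2.85)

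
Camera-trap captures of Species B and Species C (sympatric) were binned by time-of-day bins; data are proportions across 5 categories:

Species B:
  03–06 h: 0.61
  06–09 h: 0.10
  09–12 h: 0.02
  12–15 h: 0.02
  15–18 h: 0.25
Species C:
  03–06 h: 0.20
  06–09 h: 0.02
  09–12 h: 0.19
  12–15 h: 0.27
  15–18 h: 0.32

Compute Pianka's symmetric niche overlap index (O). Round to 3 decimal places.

0.637

Σ p₁ᵢp₂ᵢ = 0.1220 + 0.0020 + 0.0038 + 0.0054 + 0.0800 = 0.2132
Σp_1ᵢ² = 0.61² + 0.10² + 0.02² + 0.02² + 0.25² = 0.3721 + 0.0100 + 0.0004 + 0.0004 + 0.0625 = 0.4454
Σp_2ᵢ² = 0.20² + 0.02² + 0.19² + 0.27² + 0.32² = 0.0400 + 0.0004 + 0.0361 + 0.0729 + 0.1024 = 0.2518
O = 0.2132 / √(0.4454 × 0.2518) = 0.2132 / 0.334891 = 0.63663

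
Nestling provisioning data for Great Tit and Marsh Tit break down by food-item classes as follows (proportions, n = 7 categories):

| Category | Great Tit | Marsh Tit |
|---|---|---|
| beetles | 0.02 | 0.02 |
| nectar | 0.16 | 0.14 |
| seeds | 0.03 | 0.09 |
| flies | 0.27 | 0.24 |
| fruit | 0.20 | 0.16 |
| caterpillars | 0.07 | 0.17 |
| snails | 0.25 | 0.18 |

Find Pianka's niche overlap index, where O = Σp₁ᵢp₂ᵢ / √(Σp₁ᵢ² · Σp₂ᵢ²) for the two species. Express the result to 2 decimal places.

0.95

Σ p₁ᵢp₂ᵢ = 0.0004 + 0.0224 + 0.0027 + 0.0648 + 0.0320 + 0.0119 + 0.0450 = 0.1792
Σp_1ᵢ² = 0.02² + 0.16² + 0.03² + 0.27² + 0.20² + 0.07² + 0.25² = 0.0004 + 0.0256 + 0.0009 + 0.0729 + 0.0400 + 0.0049 + 0.0625 = 0.2072
Σp_2ᵢ² = 0.02² + 0.14² + 0.09² + 0.24² + 0.16² + 0.17² + 0.18² = 0.0004 + 0.0196 + 0.0081 + 0.0576 + 0.0256 + 0.0289 + 0.0324 = 0.1726
O = 0.1792 / √(0.2072 × 0.1726) = 0.1792 / 0.18911 = 0.9476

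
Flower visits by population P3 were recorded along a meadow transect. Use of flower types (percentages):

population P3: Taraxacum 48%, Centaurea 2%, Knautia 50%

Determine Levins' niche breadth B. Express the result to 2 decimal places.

2.08

Convert percentages to proportions (divide by 100).
Σpᵢ² = 0.48² + 0.02² + 0.50² = 0.2304 + 0.0004 + 0.2500 = 0.4808
B = 1 / 0.4808 = 2.0799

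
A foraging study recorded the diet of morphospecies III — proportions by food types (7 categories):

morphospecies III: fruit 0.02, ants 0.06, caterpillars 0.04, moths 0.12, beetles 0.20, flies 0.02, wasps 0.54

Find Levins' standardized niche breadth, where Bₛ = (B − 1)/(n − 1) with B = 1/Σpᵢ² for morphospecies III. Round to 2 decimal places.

0.31

Σpᵢ² = 0.02² + 0.06² + 0.04² + 0.12² + 0.20² + 0.02² + 0.54² = 0.0004 + 0.0036 + 0.0016 + 0.0144 + 0.0400 + 0.0004 + 0.2916 = 0.3520
B = 1 / 0.3520 = 2.8409
Bₛ = (B − 1)/(n − 1) = (2.8409 − 1)/(7 − 1) = 1.8409/6 = 0.3068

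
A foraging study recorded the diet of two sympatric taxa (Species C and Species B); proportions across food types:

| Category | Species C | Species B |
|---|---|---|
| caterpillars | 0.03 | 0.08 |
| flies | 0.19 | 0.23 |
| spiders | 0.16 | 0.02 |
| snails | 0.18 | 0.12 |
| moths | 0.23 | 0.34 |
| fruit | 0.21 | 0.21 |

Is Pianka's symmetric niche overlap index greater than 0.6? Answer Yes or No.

Σ p₁ᵢp₂ᵢ = 0.0024 + 0.0437 + 0.0032 + 0.0216 + 0.0782 + 0.0441 = 0.1932
Σp_1ᵢ² = 0.03² + 0.19² + 0.16² + 0.18² + 0.23² + 0.21² = 0.0009 + 0.0361 + 0.0256 + 0.0324 + 0.0529 + 0.0441 = 0.1920
Σp_2ᵢ² = 0.08² + 0.23² + 0.02² + 0.12² + 0.34² + 0.21² = 0.0064 + 0.0529 + 0.0004 + 0.0144 + 0.1156 + 0.0441 = 0.2338
O = 0.1932 / √(0.1920 × 0.2338) = 0.1932 / 0.21187 = 0.9119
O = 0.9119 > 0.6 → Yes.

Yes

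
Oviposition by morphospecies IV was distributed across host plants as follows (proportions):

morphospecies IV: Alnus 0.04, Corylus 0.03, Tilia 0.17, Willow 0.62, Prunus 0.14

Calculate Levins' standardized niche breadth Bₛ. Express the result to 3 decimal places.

0.324

Σpᵢ² = 0.04² + 0.03² + 0.17² + 0.62² + 0.14² = 0.0016 + 0.0009 + 0.0289 + 0.3844 + 0.0196 = 0.4354
B = 1 / 0.4354 = 2.29674
Bₛ = (B − 1)/(n − 1) = (2.29674 − 1)/(5 − 1) = 1.29674/4 = 0.32419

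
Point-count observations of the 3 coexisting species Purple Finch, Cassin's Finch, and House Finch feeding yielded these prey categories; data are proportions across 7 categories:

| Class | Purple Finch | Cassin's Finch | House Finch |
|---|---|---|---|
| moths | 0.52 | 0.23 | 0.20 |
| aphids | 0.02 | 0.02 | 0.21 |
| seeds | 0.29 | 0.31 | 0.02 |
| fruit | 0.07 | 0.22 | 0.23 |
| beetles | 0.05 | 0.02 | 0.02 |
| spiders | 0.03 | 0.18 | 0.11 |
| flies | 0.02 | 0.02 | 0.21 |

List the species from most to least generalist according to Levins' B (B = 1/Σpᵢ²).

Σp_Purpᵢ² = 0.52² + 0.02² + 0.29² + 0.07² + 0.05² + 0.03² + 0.02² = 0.2704 + 0.0004 + 0.0841 + 0.0049 + 0.0025 + 0.0009 + 0.0004 = 0.3636
B_Purp = 1 / 0.3636 = 2.7503
Σp_Cassᵢ² = 0.23² + 0.02² + 0.31² + 0.22² + 0.02² + 0.18² + 0.02² = 0.0529 + 0.0004 + 0.0961 + 0.0484 + 0.0004 + 0.0324 + 0.0004 = 0.2310
B_Cass = 1 / 0.2310 = 4.3290
Σp_Housᵢ² = 0.20² + 0.21² + 0.02² + 0.23² + 0.02² + 0.11² + 0.21² = 0.0400 + 0.0441 + 0.0004 + 0.0529 + 0.0004 + 0.0121 + 0.0441 = 0.1940
B_Hous = 1 / 0.1940 = 5.1546
Ranking by B (broadest → narrowest): House Finch (5.15) > Cassin's Finch (4.33) > Purple Finch (2.75)

House Finch > Cassin's Finch > Purple Finch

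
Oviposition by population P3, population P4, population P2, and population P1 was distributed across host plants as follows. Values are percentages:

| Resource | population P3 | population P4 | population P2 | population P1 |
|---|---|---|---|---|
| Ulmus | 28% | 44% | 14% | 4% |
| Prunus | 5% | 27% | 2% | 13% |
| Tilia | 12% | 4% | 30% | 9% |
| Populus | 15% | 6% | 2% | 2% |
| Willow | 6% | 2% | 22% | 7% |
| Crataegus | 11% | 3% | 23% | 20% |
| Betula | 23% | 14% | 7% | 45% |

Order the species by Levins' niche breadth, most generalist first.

Convert percentages to proportions (divide by 100).
Σp_P3ᵢ² = 0.28² + 0.05² + 0.12² + 0.15² + 0.06² + 0.11² + 0.23² = 0.0784 + 0.0025 + 0.0144 + 0.0225 + 0.0036 + 0.0121 + 0.0529 = 0.1864
B_P3 = 1 / 0.1864 = 5.3648
Σp_P4ᵢ² = 0.44² + 0.27² + 0.04² + 0.06² + 0.02² + 0.03² + 0.14² = 0.1936 + 0.0729 + 0.0016 + 0.0036 + 0.0004 + 0.0009 + 0.0196 = 0.2926
B_P4 = 1 / 0.2926 = 3.4176
Σp_P2ᵢ² = 0.14² + 0.02² + 0.30² + 0.02² + 0.22² + 0.23² + 0.07² = 0.0196 + 0.0004 + 0.0900 + 0.0004 + 0.0484 + 0.0529 + 0.0049 = 0.2166
B_P2 = 1 / 0.2166 = 4.6168
Σp_P1ᵢ² = 0.04² + 0.13² + 0.09² + 0.02² + 0.07² + 0.20² + 0.45² = 0.0016 + 0.0169 + 0.0081 + 0.0004 + 0.0049 + 0.0400 + 0.2025 = 0.2744
B_P1 = 1 / 0.2744 = 3.6443
Ranking by B (broadest → narrowest): population P3 (5.36) > population P2 (4.62) > population P1 (3.64) > population P4 (3.42)

population P3 > population P2 > population P1 > population P4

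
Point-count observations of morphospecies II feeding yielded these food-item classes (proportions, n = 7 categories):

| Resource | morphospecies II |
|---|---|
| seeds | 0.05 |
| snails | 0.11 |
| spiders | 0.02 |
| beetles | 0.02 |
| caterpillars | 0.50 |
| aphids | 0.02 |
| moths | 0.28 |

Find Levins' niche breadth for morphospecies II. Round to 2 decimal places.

2.91

Σpᵢ² = 0.05² + 0.11² + 0.02² + 0.02² + 0.50² + 0.02² + 0.28² = 0.0025 + 0.0121 + 0.0004 + 0.0004 + 0.2500 + 0.0004 + 0.0784 = 0.3442
B = 1 / 0.3442 = 2.9053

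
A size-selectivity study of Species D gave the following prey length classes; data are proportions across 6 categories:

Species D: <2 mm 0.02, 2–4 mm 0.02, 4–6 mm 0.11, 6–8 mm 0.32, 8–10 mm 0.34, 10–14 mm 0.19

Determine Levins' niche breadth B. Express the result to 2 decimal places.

3.75

Σpᵢ² = 0.02² + 0.02² + 0.11² + 0.32² + 0.34² + 0.19² = 0.0004 + 0.0004 + 0.0121 + 0.1024 + 0.1156 + 0.0361 = 0.2670
B = 1 / 0.2670 = 3.7453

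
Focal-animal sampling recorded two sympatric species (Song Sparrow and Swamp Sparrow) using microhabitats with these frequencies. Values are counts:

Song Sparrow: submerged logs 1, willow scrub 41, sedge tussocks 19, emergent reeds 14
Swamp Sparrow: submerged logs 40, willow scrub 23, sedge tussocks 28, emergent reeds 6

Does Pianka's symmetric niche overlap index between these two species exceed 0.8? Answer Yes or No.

Proportions for Song Sparrow (n=75): 1/75=0.0133, 41/75=0.5467, 19/75=0.2533, 14/75=0.1867
Proportions for Swamp Sparrow (n=97): 40/97=0.4124, 23/97=0.2371, 28/97=0.2887, 6/97=0.0619
Σ p₁ᵢp₂ᵢ = 0.005485 + 0.129623 + 0.073128 + 0.011557 = 0.219793
Σp_1ᵢ² = 0.0133² + 0.5467² + 0.2533² + 0.1867² = 0.000177 + 0.298881 + 0.064161 + 0.034857 = 0.398076
Σp_2ᵢ² = 0.4124² + 0.2371² + 0.2887² + 0.0619² = 0.170074 + 0.056216 + 0.083348 + 0.003832 = 0.313470
O = 0.219793 / √(0.398076 × 0.313470) = 0.219793 / 0.3532490 = 0.6222
O = 0.6222 < 0.8 → No.

No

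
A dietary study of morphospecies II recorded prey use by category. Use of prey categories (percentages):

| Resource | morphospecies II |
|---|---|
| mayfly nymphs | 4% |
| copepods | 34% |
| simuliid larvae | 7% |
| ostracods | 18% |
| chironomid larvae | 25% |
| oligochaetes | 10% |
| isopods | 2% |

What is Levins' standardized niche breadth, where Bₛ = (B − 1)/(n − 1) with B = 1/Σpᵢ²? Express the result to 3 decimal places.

0.566

Convert percentages to proportions (divide by 100).
Σpᵢ² = 0.04² + 0.34² + 0.07² + 0.18² + 0.25² + 0.10² + 0.02² = 0.0016 + 0.1156 + 0.0049 + 0.0324 + 0.0625 + 0.0100 + 0.0004 = 0.2274
B = 1 / 0.2274 = 4.39754
Bₛ = (B − 1)/(n − 1) = (4.39754 − 1)/(7 − 1) = 3.39754/6 = 0.56626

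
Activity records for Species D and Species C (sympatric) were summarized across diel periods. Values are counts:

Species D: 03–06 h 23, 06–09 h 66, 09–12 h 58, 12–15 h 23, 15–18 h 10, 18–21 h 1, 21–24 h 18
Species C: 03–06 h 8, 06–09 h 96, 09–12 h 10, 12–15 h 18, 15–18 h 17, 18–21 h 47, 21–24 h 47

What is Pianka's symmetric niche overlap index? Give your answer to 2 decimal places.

0.74

Proportions for Species D (n=199): 23/199=0.1156, 66/199=0.3317, 58/199=0.2915, 23/199=0.1156, 10/199=0.0503, 1/199=0.0050, 18/199=0.0905
Proportions for Species C (n=243): 8/243=0.0329, 96/243=0.3951, 10/243=0.0412, 18/243=0.0741, 17/243=0.0700, 47/243=0.1934, 47/243=0.1934
Σ p₁ᵢp₂ᵢ = 0.003803 + 0.131055 + 0.012010 + 0.008566 + 0.003521 + 0.000967 + 0.017503 = 0.177425
Σp_1ᵢ² = 0.1156² + 0.3317² + 0.2915² + 0.1156² + 0.0503² + 0.0050² + 0.0905² = 0.013363 + 0.110025 + 0.084972 + 0.013363 + 0.002530 + 0.000025 + 0.008190 = 0.232468
Σp_2ᵢ² = 0.0329² + 0.3951² + 0.0412² + 0.0741² + 0.0700² + 0.1934² + 0.1934² = 0.001082 + 0.156104 + 0.001697 + 0.005491 + 0.004900 + 0.037404 + 0.037404 = 0.244082
O = 0.177425 / √(0.232468 × 0.244082) = 0.177425 / 0.2382042 = 0.7448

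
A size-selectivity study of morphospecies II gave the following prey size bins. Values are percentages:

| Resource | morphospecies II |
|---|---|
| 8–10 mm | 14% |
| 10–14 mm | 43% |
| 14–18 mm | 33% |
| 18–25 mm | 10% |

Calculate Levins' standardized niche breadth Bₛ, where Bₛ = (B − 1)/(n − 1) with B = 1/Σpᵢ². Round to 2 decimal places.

Convert percentages to proportions (divide by 100).
Σpᵢ² = 0.14² + 0.43² + 0.33² + 0.10² = 0.0196 + 0.1849 + 0.1089 + 0.0100 = 0.3234
B = 1 / 0.3234 = 3.0921
Bₛ = (B − 1)/(n − 1) = (3.0921 − 1)/(4 − 1) = 2.0921/3 = 0.6974

0.70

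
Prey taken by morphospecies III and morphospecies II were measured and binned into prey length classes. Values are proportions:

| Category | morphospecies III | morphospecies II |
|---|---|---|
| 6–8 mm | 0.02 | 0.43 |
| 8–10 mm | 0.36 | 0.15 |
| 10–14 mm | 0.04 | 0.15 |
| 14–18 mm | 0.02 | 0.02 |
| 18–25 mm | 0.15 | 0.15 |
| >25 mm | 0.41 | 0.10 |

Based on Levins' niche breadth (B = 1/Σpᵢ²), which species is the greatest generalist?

morphospecies II

Σp_IIIᵢ² = 0.02² + 0.36² + 0.04² + 0.02² + 0.15² + 0.41² = 0.0004 + 0.1296 + 0.0016 + 0.0004 + 0.0225 + 0.1681 = 0.3226
B_III = 1 / 0.3226 = 3.0998
Σp_IIᵢ² = 0.43² + 0.15² + 0.15² + 0.02² + 0.15² + 0.10² = 0.1849 + 0.0225 + 0.0225 + 0.0004 + 0.0225 + 0.0100 = 0.2628
B_II = 1 / 0.2628 = 3.8052
Highest B → broadest niche (most generalist): morphospecies II (B = 3.81).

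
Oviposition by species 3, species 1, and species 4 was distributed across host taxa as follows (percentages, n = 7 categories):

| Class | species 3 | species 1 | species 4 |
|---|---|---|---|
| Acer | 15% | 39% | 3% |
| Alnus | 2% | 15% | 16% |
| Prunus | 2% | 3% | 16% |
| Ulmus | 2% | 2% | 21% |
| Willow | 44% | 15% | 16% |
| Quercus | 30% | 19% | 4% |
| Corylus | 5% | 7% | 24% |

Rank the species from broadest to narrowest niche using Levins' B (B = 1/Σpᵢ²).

Convert percentages to proportions (divide by 100).
Σp_3ᵢ² = 0.15² + 0.02² + 0.02² + 0.02² + 0.44² + 0.30² + 0.05² = 0.0225 + 0.0004 + 0.0004 + 0.0004 + 0.1936 + 0.0900 + 0.0025 = 0.3098
B_3 = 1 / 0.3098 = 3.2279
Σp_1ᵢ² = 0.39² + 0.15² + 0.03² + 0.02² + 0.15² + 0.19² + 0.07² = 0.1521 + 0.0225 + 0.0009 + 0.0004 + 0.0225 + 0.0361 + 0.0049 = 0.2394
B_1 = 1 / 0.2394 = 4.1771
Σp_4ᵢ² = 0.03² + 0.16² + 0.16² + 0.21² + 0.16² + 0.04² + 0.24² = 0.0009 + 0.0256 + 0.0256 + 0.0441 + 0.0256 + 0.0016 + 0.0576 = 0.1810
B_4 = 1 / 0.1810 = 5.5249
Ranking by B (broadest → narrowest): species 4 (5.52) > species 1 (4.18) > species 3 (3.23)

species 4 > species 1 > species 3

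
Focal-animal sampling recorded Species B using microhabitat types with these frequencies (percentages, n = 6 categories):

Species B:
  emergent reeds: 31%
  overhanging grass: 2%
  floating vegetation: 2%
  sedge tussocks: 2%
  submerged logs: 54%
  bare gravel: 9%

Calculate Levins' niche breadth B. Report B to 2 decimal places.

Convert percentages to proportions (divide by 100).
Σpᵢ² = 0.31² + 0.02² + 0.02² + 0.02² + 0.54² + 0.09² = 0.0961 + 0.0004 + 0.0004 + 0.0004 + 0.2916 + 0.0081 = 0.3970
B = 1 / 0.3970 = 2.5189

2.52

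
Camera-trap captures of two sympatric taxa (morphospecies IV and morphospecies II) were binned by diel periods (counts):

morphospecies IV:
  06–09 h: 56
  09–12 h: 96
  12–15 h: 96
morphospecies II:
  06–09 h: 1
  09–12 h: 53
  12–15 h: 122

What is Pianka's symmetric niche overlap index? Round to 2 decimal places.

0.86

Proportions for morphospecies IV (n=248): 56/248=0.2258, 96/248=0.3871, 96/248=0.3871
Proportions for morphospecies II (n=176): 1/176=0.0057, 53/176=0.3011, 122/176=0.6932
Σ p₁ᵢp₂ᵢ = 0.001287 + 0.116556 + 0.268338 = 0.386181
Σp_1ᵢ² = 0.2258² + 0.3871² + 0.3871² = 0.050986 + 0.149846 + 0.149846 = 0.350678
Σp_2ᵢ² = 0.0057² + 0.3011² + 0.6932² = 0.000032 + 0.090661 + 0.480526 = 0.571219
O = 0.386181 / √(0.350678 × 0.571219) = 0.386181 / 0.4475644 = 0.8629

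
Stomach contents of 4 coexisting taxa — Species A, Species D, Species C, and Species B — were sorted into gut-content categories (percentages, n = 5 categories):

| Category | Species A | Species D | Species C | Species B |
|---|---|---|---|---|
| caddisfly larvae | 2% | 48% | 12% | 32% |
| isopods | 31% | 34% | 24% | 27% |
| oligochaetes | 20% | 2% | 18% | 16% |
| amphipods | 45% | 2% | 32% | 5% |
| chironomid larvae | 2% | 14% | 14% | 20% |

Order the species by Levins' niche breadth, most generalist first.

Convert percentages to proportions (divide by 100).
Σp_Aᵢ² = 0.02² + 0.31² + 0.20² + 0.45² + 0.02² = 0.0004 + 0.0961 + 0.0400 + 0.2025 + 0.0004 = 0.3394
B_A = 1 / 0.3394 = 2.9464
Σp_Dᵢ² = 0.48² + 0.34² + 0.02² + 0.02² + 0.14² = 0.2304 + 0.1156 + 0.0004 + 0.0004 + 0.0196 = 0.3664
B_D = 1 / 0.3664 = 2.7293
Σp_Cᵢ² = 0.12² + 0.24² + 0.18² + 0.32² + 0.14² = 0.0144 + 0.0576 + 0.0324 + 0.1024 + 0.0196 = 0.2264
B_C = 1 / 0.2264 = 4.4170
Σp_Bᵢ² = 0.32² + 0.27² + 0.16² + 0.05² + 0.20² = 0.1024 + 0.0729 + 0.0256 + 0.0025 + 0.0400 = 0.2434
B_B = 1 / 0.2434 = 4.1085
Ranking by B (broadest → narrowest): Species C (4.42) > Species B (4.11) > Species A (2.95) > Species D (2.73)

Species C > Species B > Species A > Species D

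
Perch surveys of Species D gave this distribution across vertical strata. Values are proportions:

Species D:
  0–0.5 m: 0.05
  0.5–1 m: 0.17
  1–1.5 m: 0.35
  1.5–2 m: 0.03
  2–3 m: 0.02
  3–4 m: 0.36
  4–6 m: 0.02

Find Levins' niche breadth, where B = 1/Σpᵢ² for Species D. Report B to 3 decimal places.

Σpᵢ² = 0.05² + 0.17² + 0.35² + 0.03² + 0.02² + 0.36² + 0.02² = 0.0025 + 0.0289 + 0.1225 + 0.0009 + 0.0004 + 0.1296 + 0.0004 = 0.2852
B = 1 / 0.2852 = 3.50631

3.506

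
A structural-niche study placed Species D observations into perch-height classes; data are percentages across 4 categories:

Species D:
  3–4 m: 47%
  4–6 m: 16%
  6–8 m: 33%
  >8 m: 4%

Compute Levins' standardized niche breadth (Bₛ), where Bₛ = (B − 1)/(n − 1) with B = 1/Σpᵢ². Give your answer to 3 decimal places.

0.600

Convert percentages to proportions (divide by 100).
Σpᵢ² = 0.47² + 0.16² + 0.33² + 0.04² = 0.2209 + 0.0256 + 0.1089 + 0.0016 = 0.3570
B = 1 / 0.3570 = 2.80112
Bₛ = (B − 1)/(n − 1) = (2.80112 − 1)/(4 − 1) = 1.80112/3 = 0.60037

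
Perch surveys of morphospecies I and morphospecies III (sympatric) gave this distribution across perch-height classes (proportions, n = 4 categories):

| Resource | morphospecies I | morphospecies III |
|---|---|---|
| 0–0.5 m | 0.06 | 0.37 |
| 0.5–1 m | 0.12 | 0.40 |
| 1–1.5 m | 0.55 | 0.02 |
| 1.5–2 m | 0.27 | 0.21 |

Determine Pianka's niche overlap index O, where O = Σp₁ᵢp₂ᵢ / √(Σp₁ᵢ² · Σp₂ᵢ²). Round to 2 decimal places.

Σ p₁ᵢp₂ᵢ = 0.0222 + 0.0480 + 0.0110 + 0.0567 = 0.1379
Σp_1ᵢ² = 0.06² + 0.12² + 0.55² + 0.27² = 0.0036 + 0.0144 + 0.3025 + 0.0729 = 0.3934
Σp_2ᵢ² = 0.37² + 0.40² + 0.02² + 0.21² = 0.1369 + 0.1600 + 0.0004 + 0.0441 = 0.3414
O = 0.1379 / √(0.3934 × 0.3414) = 0.1379 / 0.36648 = 0.3763

0.38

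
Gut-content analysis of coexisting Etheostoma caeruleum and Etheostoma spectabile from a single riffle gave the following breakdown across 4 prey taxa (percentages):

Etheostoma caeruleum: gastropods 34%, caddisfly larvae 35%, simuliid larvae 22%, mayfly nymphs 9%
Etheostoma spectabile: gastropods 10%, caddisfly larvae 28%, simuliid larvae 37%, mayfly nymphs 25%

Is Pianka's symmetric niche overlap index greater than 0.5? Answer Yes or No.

Yes

Convert percentages to proportions (divide by 100).
Σ p₁ᵢp₂ᵢ = 0.0340 + 0.0980 + 0.0814 + 0.0225 = 0.2359
Σp_1ᵢ² = 0.34² + 0.35² + 0.22² + 0.09² = 0.1156 + 0.1225 + 0.0484 + 0.0081 = 0.2946
Σp_2ᵢ² = 0.10² + 0.28² + 0.37² + 0.25² = 0.0100 + 0.0784 + 0.1369 + 0.0625 = 0.2878
O = 0.2359 / √(0.2946 × 0.2878) = 0.2359 / 0.29118 = 0.8102
O = 0.8102 > 0.5 → Yes.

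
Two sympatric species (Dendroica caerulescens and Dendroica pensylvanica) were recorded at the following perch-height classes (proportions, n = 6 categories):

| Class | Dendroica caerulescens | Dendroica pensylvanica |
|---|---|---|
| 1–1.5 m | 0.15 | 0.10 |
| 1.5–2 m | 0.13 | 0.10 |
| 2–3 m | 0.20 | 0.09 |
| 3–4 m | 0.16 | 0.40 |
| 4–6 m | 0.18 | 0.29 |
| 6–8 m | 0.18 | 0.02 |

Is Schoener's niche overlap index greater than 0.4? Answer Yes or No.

Σ|p₁ᵢ − p₂ᵢ| = 0.05 + 0.03 + 0.11 + 0.24 + 0.11 + 0.16 = 0.70
D = 1 − ½ × 0.70 = 1 − 0.350 = 0.6500
D = 0.6500 > 0.4 → Yes.

Yes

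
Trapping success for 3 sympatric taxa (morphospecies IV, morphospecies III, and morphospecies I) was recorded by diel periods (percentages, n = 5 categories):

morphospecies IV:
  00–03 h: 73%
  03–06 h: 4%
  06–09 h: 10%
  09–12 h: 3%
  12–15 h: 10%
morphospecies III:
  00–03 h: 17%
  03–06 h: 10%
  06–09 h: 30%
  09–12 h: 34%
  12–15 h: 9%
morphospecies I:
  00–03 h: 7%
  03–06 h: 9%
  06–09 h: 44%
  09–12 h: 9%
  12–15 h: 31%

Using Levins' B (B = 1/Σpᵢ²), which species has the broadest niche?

Convert percentages to proportions (divide by 100).
Σp_IVᵢ² = 0.73² + 0.04² + 0.10² + 0.03² + 0.10² = 0.5329 + 0.0016 + 0.0100 + 0.0009 + 0.0100 = 0.5554
B_IV = 1 / 0.5554 = 1.8005
Σp_IIIᵢ² = 0.17² + 0.10² + 0.30² + 0.34² + 0.09² = 0.0289 + 0.0100 + 0.0900 + 0.1156 + 0.0081 = 0.2526
B_III = 1 / 0.2526 = 3.9588
Σp_Iᵢ² = 0.07² + 0.09² + 0.44² + 0.09² + 0.31² = 0.0049 + 0.0081 + 0.1936 + 0.0081 + 0.0961 = 0.3108
B_I = 1 / 0.3108 = 3.2175
Highest B → broadest niche (most generalist): morphospecies III (B = 3.96).

morphospecies III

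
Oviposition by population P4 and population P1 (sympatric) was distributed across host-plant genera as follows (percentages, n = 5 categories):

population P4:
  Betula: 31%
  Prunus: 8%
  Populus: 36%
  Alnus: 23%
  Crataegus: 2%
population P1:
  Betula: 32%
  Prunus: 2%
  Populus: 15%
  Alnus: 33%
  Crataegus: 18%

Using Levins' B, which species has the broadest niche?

Convert percentages to proportions (divide by 100).
Σp_P4ᵢ² = 0.31² + 0.08² + 0.36² + 0.23² + 0.02² = 0.0961 + 0.0064 + 0.1296 + 0.0529 + 0.0004 = 0.2854
B_P4 = 1 / 0.2854 = 3.5039
Σp_P1ᵢ² = 0.32² + 0.02² + 0.15² + 0.33² + 0.18² = 0.1024 + 0.0004 + 0.0225 + 0.1089 + 0.0324 = 0.2666
B_P1 = 1 / 0.2666 = 3.7509
Highest B → broadest niche (most generalist): population P1 (B = 3.75).

population P1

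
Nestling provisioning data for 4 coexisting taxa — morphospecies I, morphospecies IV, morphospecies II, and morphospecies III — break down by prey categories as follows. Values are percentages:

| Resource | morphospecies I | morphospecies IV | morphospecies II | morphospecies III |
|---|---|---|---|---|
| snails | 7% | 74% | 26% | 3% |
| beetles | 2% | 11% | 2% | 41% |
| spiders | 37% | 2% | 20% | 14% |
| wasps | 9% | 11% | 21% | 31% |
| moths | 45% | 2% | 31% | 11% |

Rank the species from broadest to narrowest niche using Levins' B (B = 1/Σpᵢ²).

morphospecies II > morphospecies III > morphospecies I > morphospecies IV

Convert percentages to proportions (divide by 100).
Σp_Iᵢ² = 0.07² + 0.02² + 0.37² + 0.09² + 0.45² = 0.0049 + 0.0004 + 0.1369 + 0.0081 + 0.2025 = 0.3528
B_I = 1 / 0.3528 = 2.8345
Σp_IVᵢ² = 0.74² + 0.11² + 0.02² + 0.11² + 0.02² = 0.5476 + 0.0121 + 0.0004 + 0.0121 + 0.0004 = 0.5726
B_IV = 1 / 0.5726 = 1.7464
Σp_IIᵢ² = 0.26² + 0.02² + 0.20² + 0.21² + 0.31² = 0.0676 + 0.0004 + 0.0400 + 0.0441 + 0.0961 = 0.2482
B_II = 1 / 0.2482 = 4.0290
Σp_IIIᵢ² = 0.03² + 0.41² + 0.14² + 0.31² + 0.11² = 0.0009 + 0.1681 + 0.0196 + 0.0961 + 0.0121 = 0.2968
B_III = 1 / 0.2968 = 3.3693
Ranking by B (broadest → narrowest): morphospecies II (4.03) > morphospecies III (3.37) > morphospecies I (2.83) > morphospecies IV (1.75)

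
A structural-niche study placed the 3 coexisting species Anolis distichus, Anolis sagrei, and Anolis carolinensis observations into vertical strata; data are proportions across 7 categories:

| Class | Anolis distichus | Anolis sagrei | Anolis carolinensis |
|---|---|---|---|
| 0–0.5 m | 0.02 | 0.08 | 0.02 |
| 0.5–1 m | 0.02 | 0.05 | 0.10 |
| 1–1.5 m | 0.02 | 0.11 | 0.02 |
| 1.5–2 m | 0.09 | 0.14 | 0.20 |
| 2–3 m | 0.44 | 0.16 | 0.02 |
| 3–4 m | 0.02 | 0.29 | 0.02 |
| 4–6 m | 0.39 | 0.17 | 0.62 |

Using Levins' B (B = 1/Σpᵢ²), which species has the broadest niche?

Σp_distᵢ² = 0.02² + 0.02² + 0.02² + 0.09² + 0.44² + 0.02² + 0.39² = 0.0004 + 0.0004 + 0.0004 + 0.0081 + 0.1936 + 0.0004 + 0.1521 = 0.3554
B_dist = 1 / 0.3554 = 2.8137
Σp_sagrᵢ² = 0.08² + 0.05² + 0.11² + 0.14² + 0.16² + 0.29² + 0.17² = 0.0064 + 0.0025 + 0.0121 + 0.0196 + 0.0256 + 0.0841 + 0.0289 = 0.1792
B_sagr = 1 / 0.1792 = 5.5804
Σp_caroᵢ² = 0.02² + 0.10² + 0.02² + 0.20² + 0.02² + 0.02² + 0.62² = 0.0004 + 0.0100 + 0.0004 + 0.0400 + 0.0004 + 0.0004 + 0.3844 = 0.4360
B_caro = 1 / 0.4360 = 2.2936
Highest B → broadest niche (most generalist): Anolis sagrei (B = 5.58).

Anolis sagrei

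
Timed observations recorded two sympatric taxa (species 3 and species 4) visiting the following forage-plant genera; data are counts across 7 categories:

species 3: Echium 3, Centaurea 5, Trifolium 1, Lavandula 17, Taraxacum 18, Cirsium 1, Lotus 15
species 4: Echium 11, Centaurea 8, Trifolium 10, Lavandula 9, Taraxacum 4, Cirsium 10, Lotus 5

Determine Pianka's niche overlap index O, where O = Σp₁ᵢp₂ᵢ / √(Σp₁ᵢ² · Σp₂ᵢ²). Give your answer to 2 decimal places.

0.59

Proportions for species 3 (n=60): 3/60=0.0500, 5/60=0.0833, 1/60=0.0167, 17/60=0.2833, 18/60=0.3000, 1/60=0.0167, 15/60=0.2500
Proportions for species 4 (n=57): 11/57=0.1930, 8/57=0.1404, 10/57=0.1754, 9/57=0.1579, 4/57=0.0702, 10/57=0.1754, 5/57=0.0877
Σ p₁ᵢp₂ᵢ = 0.009650 + 0.011695 + 0.002929 + 0.044733 + 0.021060 + 0.002929 + 0.021925 = 0.114921
Σp_1ᵢ² = 0.0500² + 0.0833² + 0.0167² + 0.2833² + 0.3000² + 0.0167² + 0.2500² = 0.002500 + 0.006939 + 0.000279 + 0.080259 + 0.090000 + 0.000279 + 0.062500 = 0.242756
Σp_2ᵢ² = 0.1930² + 0.1404² + 0.1754² + 0.1579² + 0.0702² + 0.1754² + 0.0877² = 0.037249 + 0.019712 + 0.030765 + 0.024932 + 0.004928 + 0.030765 + 0.007691 = 0.156042
O = 0.114921 / √(0.242756 × 0.156042) = 0.114921 / 0.1946282 = 0.5905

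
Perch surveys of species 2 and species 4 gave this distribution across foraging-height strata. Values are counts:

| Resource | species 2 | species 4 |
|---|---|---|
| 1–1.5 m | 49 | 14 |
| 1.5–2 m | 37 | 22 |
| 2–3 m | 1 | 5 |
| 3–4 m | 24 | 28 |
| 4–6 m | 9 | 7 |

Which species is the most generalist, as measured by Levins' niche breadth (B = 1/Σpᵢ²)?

species 4

Proportions for species 2 (n=120): 49/120=0.4083, 37/120=0.3083, 1/120=0.0083, 24/120=0.2000, 9/120=0.0750
Proportions for species 4 (n=76): 14/76=0.1842, 22/76=0.2895, 5/76=0.0658, 28/76=0.3684, 7/76=0.0921
Σp_2ᵢ² = 0.4083² + 0.3083² + 0.0083² + 0.2000² + 0.0750² = 0.166709 + 0.095049 + 0.000069 + 0.040000 + 0.005625 = 0.307452
B_2 = 1 / 0.307452 = 3.2525
Σp_4ᵢ² = 0.1842² + 0.2895² + 0.0658² + 0.3684² + 0.0921² = 0.033930 + 0.083810 + 0.004330 + 0.135719 + 0.008482 = 0.266271
B_4 = 1 / 0.266271 = 3.7556
Highest B → broadest niche (most generalist): species 4 (B = 3.76).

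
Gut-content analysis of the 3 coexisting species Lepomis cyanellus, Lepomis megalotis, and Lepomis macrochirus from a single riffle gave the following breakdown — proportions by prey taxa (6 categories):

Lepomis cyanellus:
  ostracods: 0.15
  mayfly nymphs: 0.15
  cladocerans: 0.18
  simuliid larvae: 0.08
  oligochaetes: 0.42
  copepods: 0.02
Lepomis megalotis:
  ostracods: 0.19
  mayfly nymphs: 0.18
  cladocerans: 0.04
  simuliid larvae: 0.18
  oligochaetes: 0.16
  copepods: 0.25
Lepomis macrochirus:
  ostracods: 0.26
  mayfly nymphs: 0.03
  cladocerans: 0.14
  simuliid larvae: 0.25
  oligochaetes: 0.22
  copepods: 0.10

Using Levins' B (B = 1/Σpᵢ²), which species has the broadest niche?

Σp_cyanᵢ² = 0.15² + 0.15² + 0.18² + 0.08² + 0.42² + 0.02² = 0.0225 + 0.0225 + 0.0324 + 0.0064 + 0.1764 + 0.0004 = 0.2606
B_cyan = 1 / 0.2606 = 3.8373
Σp_megaᵢ² = 0.19² + 0.18² + 0.04² + 0.18² + 0.16² + 0.25² = 0.0361 + 0.0324 + 0.0016 + 0.0324 + 0.0256 + 0.0625 = 0.1906
B_mega = 1 / 0.1906 = 5.2466
Σp_macrᵢ² = 0.26² + 0.03² + 0.14² + 0.25² + 0.22² + 0.10² = 0.0676 + 0.0009 + 0.0196 + 0.0625 + 0.0484 + 0.0100 = 0.2090
B_macr = 1 / 0.2090 = 4.7847
Highest B → broadest niche (most generalist): Lepomis megalotis (B = 5.25).

Lepomis megalotis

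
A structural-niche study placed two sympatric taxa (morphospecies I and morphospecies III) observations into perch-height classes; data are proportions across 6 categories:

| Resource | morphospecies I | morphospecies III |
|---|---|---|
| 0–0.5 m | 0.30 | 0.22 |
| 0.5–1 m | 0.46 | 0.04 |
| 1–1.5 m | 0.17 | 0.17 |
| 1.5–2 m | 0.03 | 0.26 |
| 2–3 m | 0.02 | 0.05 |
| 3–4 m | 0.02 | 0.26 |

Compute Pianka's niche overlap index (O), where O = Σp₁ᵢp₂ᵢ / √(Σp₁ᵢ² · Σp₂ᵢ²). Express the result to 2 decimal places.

Σ p₁ᵢp₂ᵢ = 0.0660 + 0.0184 + 0.0289 + 0.0078 + 0.0010 + 0.0052 = 0.1273
Σp_1ᵢ² = 0.30² + 0.46² + 0.17² + 0.03² + 0.02² + 0.02² = 0.0900 + 0.2116 + 0.0289 + 0.0009 + 0.0004 + 0.0004 = 0.3322
Σp_2ᵢ² = 0.22² + 0.04² + 0.17² + 0.26² + 0.05² + 0.26² = 0.0484 + 0.0016 + 0.0289 + 0.0676 + 0.0025 + 0.0676 = 0.2166
O = 0.1273 / √(0.3322 × 0.2166) = 0.1273 / 0.26824 = 0.4746

0.47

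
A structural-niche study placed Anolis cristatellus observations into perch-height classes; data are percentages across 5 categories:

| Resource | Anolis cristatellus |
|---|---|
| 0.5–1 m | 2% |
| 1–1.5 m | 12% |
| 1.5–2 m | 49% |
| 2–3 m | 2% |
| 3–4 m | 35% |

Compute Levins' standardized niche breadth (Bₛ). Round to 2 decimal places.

0.41

Convert percentages to proportions (divide by 100).
Σpᵢ² = 0.02² + 0.12² + 0.49² + 0.02² + 0.35² = 0.0004 + 0.0144 + 0.2401 + 0.0004 + 0.1225 = 0.3778
B = 1 / 0.3778 = 2.6469
Bₛ = (B − 1)/(n − 1) = (2.6469 − 1)/(5 − 1) = 1.6469/4 = 0.4117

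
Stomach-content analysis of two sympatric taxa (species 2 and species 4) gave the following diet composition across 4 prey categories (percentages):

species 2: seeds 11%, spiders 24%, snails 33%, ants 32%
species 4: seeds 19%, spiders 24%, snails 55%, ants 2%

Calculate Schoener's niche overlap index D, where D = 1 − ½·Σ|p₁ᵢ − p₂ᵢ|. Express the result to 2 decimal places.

0.70

Convert percentages to proportions (divide by 100).
Σ|p₁ᵢ − p₂ᵢ| = 0.08 + 0.00 + 0.22 + 0.30 = 0.60
D = 1 − ½ × 0.60 = 1 − 0.300 = 0.7000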